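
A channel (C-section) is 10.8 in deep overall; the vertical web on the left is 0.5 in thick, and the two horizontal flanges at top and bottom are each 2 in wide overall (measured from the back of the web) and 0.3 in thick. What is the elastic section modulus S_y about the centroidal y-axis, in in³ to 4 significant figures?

S_y ≈ 0.6550 in³

Split into non-overlapping primitives; take the origin at the lower-left of the bounding box.
Web: 0.5 × 10.8, A = 5.4 in², x = 0.25 in, Ī = 0.1125 in⁴.
Top flange (beyond web): 1.5 × 0.3, A = 0.45 in², x = 1.25 in, Ī = 0.084375 in⁴.
Bottom flange (beyond web): 1.5 × 0.3, A = 0.45 in², x = 1.25 in, Ī = 0.084375 in⁴.
Centroid: x̄ = ΣA·x / ΣA = 0.392857 in.
Transfer each piece to the centroidal y-axis using Ī + A·d² with d = x − 0.392857:
  web: d = -0.142857 in → contributes +0.222704 in⁴
  top flange (beyond web): d = 0.857143 in → contributes +0.414987 in⁴
  bottom flange (beyond web): d = 0.857143 in → contributes +0.414987 in⁴
Total I = 1.05268 in⁴.
Extreme fibre distance c = 1.60714 in; S = I/c = 0.655 in³.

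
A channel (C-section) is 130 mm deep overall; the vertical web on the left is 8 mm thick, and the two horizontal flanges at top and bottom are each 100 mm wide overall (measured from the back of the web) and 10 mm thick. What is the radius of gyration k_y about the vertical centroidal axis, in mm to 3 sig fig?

k_y ≈ 32.1 mm

Decompose the section into non-overlapping parts with the origin at the bottom-left of its bounding rectangle.
Web: 8 × 130, A = 1 040 mm², x = 4 mm, Ī = 5546.7 mm⁴.
Top flange (beyond web): 92 × 10, A = 920 mm², x = 54 mm, Ī = 648 907 mm⁴.
Bottom flange (beyond web): 92 × 10, A = 920 mm², x = 54 mm, Ī = 648 907 mm⁴.
Centroid: x̄ = ΣA·x / ΣA = 35.944 mm.
Transfer each piece to the vertical centroidal axis using Ī + A·d² with d = x − 35.944:
  web: d = -31.944 mm → contributes +1 066 812 mm⁴
  top flange (beyond web): d = 18.056 mm → contributes +948 830 mm⁴
  bottom flange (beyond web): d = 18.056 mm → contributes +948 830 mm⁴
Total I = 2 964 471 mm⁴.
Radius of gyration: k = √(I/A) = √(2 964 471 / 2 880) = 32.083 mm.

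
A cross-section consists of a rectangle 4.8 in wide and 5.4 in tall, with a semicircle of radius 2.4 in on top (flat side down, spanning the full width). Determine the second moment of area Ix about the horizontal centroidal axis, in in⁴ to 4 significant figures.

Ix ≈ 159.4 in⁴

Split into non-overlapping primitives; take the origin at the lower-left of the bounding box.
Rectangular body: 4.8 × 5.4, A = 25.92 in², y = 2.7 in, Ī = 62.9856 in⁴.
Semicircular cap: semicircle r = 2.4, A = 9.04779 in², y = 6.41859 in, Ī = 3.64147 in⁴.
Centroid: ȳ = ΣA·y / ΣA = 3.66217 in.
Transfer each piece to the horizontal centroidal axis using Ī + A·d² with d = y − 3.66217:
  rectangular body: d = -0.962172 in → contributes +86.9817 in⁴
  semicircular cap: d = 2.75642 in → contributes +72.3852 in⁴
Total I = 159.367 in⁴.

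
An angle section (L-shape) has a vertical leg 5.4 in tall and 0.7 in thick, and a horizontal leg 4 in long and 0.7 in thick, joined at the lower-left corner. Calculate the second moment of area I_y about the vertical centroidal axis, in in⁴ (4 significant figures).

I_y ≈ 7.986 in⁴

Split into non-overlapping primitives; take the origin at the lower-left of the bounding box.
Vertical leg: 0.7 × 5.4, A = 3.78 in², x = 0.35 in, Ī = 0.15435 in⁴.
Horizontal leg (remainder): 3.3 × 0.7, A = 2.31 in², x = 2.35 in, Ī = 2.09633 in⁴.
Centroid: x̄ = ΣA·x / ΣA = 1.10862 in.
Transfer each piece to the vertical centroidal axis using Ī + A·d² with d = x − 1.10862:
  vertical leg: d = -0.758621 in → contributes +2.32976 in⁴
  horizontal leg (remainder): d = 1.24138 in → contributes +5.65609 in⁴
Total I = 7.98585 in⁴.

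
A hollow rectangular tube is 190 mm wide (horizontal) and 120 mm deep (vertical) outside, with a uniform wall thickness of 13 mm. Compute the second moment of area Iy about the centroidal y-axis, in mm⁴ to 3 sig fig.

Break the section into simple shapes (no overlaps), measuring from the bottom-left corner of the bounding box.
Outer rectangle: 190 × 120, A = 22 800 mm², x = 95 mm, Ī = 68 590 000 mm⁴.
Inner void (subtracted): 164 × 94, A = 15 416 mm², x = 95 mm, Ī = 34 552 395 mm⁴.
By symmetry the centroid is at mid-width, x̄ = 95 mm.
All pieces are centred on the centroidal y-axis, so I = ΣĪ (holes subtracted) = 34 037 605 mm⁴.

Iy ≈ 3.40 × 10⁷ mm⁴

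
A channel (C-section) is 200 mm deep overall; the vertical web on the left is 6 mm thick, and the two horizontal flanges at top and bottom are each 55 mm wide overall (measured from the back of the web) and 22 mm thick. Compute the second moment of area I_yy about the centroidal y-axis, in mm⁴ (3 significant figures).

Decompose the section into non-overlapping parts with the origin at the bottom-left of its bounding rectangle.
Web: 6 × 200, A = 1 200 mm², x = 3 mm, Ī = 3 600 mm⁴.
Top flange (beyond web): 49 × 22, A = 1 078 mm², x = 30.5 mm, Ī = 215 690 mm⁴.
Bottom flange (beyond web): 49 × 22, A = 1 078 mm², x = 30.5 mm, Ī = 215 690 mm⁴.
Centroid: x̄ = ΣA·x / ΣA = 20.667 mm.
Transfer each piece to the centroidal y-axis using Ī + A·d² with d = x − 20.667:
  web: d = -17.667 mm → contributes +378 142 mm⁴
  top flange (beyond web): d = 9.8331 mm → contributes +319 922 mm⁴
  bottom flange (beyond web): d = 9.8331 mm → contributes +319 922 mm⁴
Total I = 1 017 986 mm⁴.

I_yy ≈ 1.02 × 10⁶ mm⁴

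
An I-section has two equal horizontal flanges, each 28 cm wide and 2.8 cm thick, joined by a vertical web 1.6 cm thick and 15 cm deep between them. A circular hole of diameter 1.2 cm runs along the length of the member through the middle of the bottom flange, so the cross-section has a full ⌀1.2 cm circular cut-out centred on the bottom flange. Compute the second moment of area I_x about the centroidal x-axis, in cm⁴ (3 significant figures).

Split into non-overlapping primitives; take the origin at the lower-left of the bounding box.
Bottom flange: 28 × 2.8, A = 78.4 cm², y = 1.4 cm, Ī = 51.221 cm⁴.
Web: 1.6 × 15, A = 24 cm², y = 10.3 cm, Ī = 450 cm⁴.
Top flange: 28 × 2.8, A = 78.4 cm², y = 19.2 cm, Ī = 51.221 cm⁴.
Hole (subtracted): ⌀1.2, A = 1.131 cm², y = 1.4 cm, Ī = 0.10179 cm⁴.
Centroid: ȳ = ΣA·y / ΣA = 10.356 cm.
Transfer each piece to the centroidal x-axis using Ī + A·d² with d = y − 10.356:
  bottom flange: d = -8.956 cm → contributes +6339.7 cm⁴
  web: d = -0.056023 cm → contributes +450.08 cm⁴
  top flange: d = 8.844 cm → contributes +6183.3 cm⁴
  hole: d = -8.956 cm → contributes −90.818 cm⁴
Total I = 12 882 cm⁴.

I_x ≈ 1.29 × 10⁴ cm⁴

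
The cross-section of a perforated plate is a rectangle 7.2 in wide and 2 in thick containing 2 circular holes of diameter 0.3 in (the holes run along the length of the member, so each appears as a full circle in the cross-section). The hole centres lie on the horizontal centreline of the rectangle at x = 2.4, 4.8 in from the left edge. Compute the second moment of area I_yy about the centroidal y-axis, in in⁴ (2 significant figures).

Decompose the section into non-overlapping parts with the origin at the bottom-left of its bounding rectangle.
Plate: 7.2 × 2, A = 14.4 in², x = 3.6 in, Ī = 62.21 in⁴.
Hole 1 (subtracted): ⌀0.3, A = 0.07069 in², x = 2.4 in, Ī = 0.0003976 in⁴.
Hole 2 (subtracted): ⌀0.3, A = 0.07069 in², x = 4.8 in, Ī = 0.0003976 in⁴.
By symmetry the centroid is at mid-width, x̄ = 3.6 in.
Transfer each piece to the centroidal y-axis using Ī + A·d² with d = x − 3.6:
  plate: d = 0 in → contributes +62.21 in⁴
  hole 1: d = -1.2 in → contributes −0.1022 in⁴
  hole 2: d = 1.2 in → contributes −0.1022 in⁴
Total I = 62 in⁴.

I_yy ≈ 62 in⁴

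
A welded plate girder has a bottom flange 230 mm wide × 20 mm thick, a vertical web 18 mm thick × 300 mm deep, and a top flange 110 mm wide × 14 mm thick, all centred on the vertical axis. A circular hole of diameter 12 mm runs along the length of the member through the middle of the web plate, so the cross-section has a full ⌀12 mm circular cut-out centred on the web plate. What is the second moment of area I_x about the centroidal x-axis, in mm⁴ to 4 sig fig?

I_x ≈ 1.750 × 10⁸ mm⁴

Treat the section as a set of non-overlapping primitives; coordinates are from the bounding-box lower-left.
Bottom plate: 230 × 20, A = 4 600 mm², y = 10 mm, Ī = 153 333 mm⁴.
Web plate: 18 × 300, A = 5 400 mm², y = 170 mm, Ī = 40 500 000 mm⁴.
Top plate: 110 × 14, A = 1 540 mm², y = 327 mm, Ī = 25153.3 mm⁴.
Hole (subtracted): ⌀12, A = 113.097 mm², y = 170 mm, Ī = 1017.88 mm⁴.
Centroid: ȳ = ΣA·y / ΣA = 126.749 mm.
Transfer each piece to the centroidal x-axis using Ī + A·d² with d = y − 126.749:
  bottom plate: d = -116.749 mm → contributes +62 853 314 mm⁴
  web plate: d = 43.2506 mm → contributes +50 601 302 mm⁴
  top plate: d = 200.251 mm → contributes +61 779 598 mm⁴
  hole: d = 43.2506 mm → contributes −212 579 mm⁴
Total I = 175 021 634 mm⁴.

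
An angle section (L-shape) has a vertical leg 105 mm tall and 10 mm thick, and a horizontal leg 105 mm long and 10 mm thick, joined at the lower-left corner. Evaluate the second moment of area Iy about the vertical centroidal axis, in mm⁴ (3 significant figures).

Iy ≈ 2.10 × 10⁶ mm⁴

Split into non-overlapping primitives; take the origin at the lower-left of the bounding box.
Vertical leg: 10 × 105, A = 1 050 mm², x = 5 mm, Ī = 8 750 mm⁴.
Horizontal leg (remainder): 95 × 10, A = 950 mm², x = 57.5 mm, Ī = 714 479 mm⁴.
Centroid: x̄ = ΣA·x / ΣA = 29.938 mm.
Transfer each piece to the vertical centroidal axis using Ī + A·d² with d = x − 29.938:
  vertical leg: d = -24.938 mm → contributes +661 723 mm⁴
  horizontal leg (remainder): d = 27.563 mm → contributes +1 436 186 mm⁴
Total I = 2 097 909 mm⁴.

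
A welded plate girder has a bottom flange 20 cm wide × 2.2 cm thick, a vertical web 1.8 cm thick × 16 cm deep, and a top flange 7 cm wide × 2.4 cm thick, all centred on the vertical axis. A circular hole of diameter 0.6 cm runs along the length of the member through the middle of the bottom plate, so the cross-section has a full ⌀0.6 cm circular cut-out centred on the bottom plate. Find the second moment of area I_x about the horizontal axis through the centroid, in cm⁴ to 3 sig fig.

I_x ≈ 5020 cm⁴

Break the section into simple shapes (no overlaps), measuring from the bottom-left corner of the bounding box.
Bottom plate: 20 × 2.2, A = 44 cm², y = 1.1 cm, Ī = 17.747 cm⁴.
Web plate: 1.8 × 16, A = 28.8 cm², y = 10.2 cm, Ī = 614.4 cm⁴.
Top plate: 7 × 2.4, A = 16.8 cm², y = 19.4 cm, Ī = 8.064 cm⁴.
Hole (subtracted): ⌀0.6, A = 0.28274 cm², y = 1.1 cm, Ī = 0.0063617 cm⁴.
Centroid: ȳ = ΣA·y / ΣA = 7.4764 cm.
Transfer each piece to the horizontal axis through the centroid using Ī + A·d² with d = y − 7.4764:
  bottom plate: d = -6.3764 cm → contributes +1806.7 cm⁴
  web plate: d = 2.7236 cm → contributes +828.04 cm⁴
  top plate: d = 11.924 cm → contributes +2396.6 cm⁴
  hole: d = -6.3764 cm → contributes −11.502 cm⁴
Total I = 5019.8 cm⁴.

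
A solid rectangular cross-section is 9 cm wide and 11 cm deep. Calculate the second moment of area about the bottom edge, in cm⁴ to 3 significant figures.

The section: 9 × 11, A = 99 cm², y = 5.5 cm, Ī = 998.25 cm⁴.
Transfer it to a horizontal axis along the bottom face using Ī + A·d² with d = y − 0:
  the section: d = 5.5 cm → contributes +3 993 cm⁴
Total I = 3 993 cm⁴.

I_base ≈ 3990 cm⁴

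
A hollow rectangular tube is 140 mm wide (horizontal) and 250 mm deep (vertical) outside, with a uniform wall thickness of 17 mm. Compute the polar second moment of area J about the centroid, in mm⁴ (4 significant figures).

J ≈ 1.290 × 10⁸ mm⁴

Break the section into simple shapes (no overlaps), measuring from the bottom-left corner of the bounding box.
Outer rectangle: 140 × 250, A = 35 000 mm², y = 125 mm, Ī = 182 291 667 mm⁴.
Inner void (subtracted): 106 × 216, A = 22 896 mm², y = 125 mm, Ī = 89 019 648 mm⁴.
By symmetry the centroid is at mid-height, ȳ = 125 mm.
All pieces are centred on the centroidal x-axis, so I = ΣĪ (holes subtracted) = 93 272 019 mm⁴.
Repeating about the centroidal y-axis gives I_y = 35 728 379 mm⁴.
Polar second moment: J = I_x + I_y = 129 000 397 mm⁴.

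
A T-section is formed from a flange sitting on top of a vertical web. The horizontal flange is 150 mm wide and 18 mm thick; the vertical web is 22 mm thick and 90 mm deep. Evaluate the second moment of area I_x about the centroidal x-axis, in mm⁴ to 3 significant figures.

Decompose the section into non-overlapping parts with the origin at the bottom-left of its bounding rectangle.
Flange: 150 × 18, A = 2 700 mm², y = 99 mm, Ī = 72 900 mm⁴.
Web: 22 × 90, A = 1 980 mm², y = 45 mm, Ī = 1 336 500 mm⁴.
Centroid: ȳ = ΣA·y / ΣA = 76.154 mm.
Transfer each piece to the centroidal x-axis using Ī + A·d² with d = y − 76.154:
  flange: d = 22.846 mm → contributes +1 482 156 mm⁴
  web: d = -31.154 mm → contributes +3 258 213 mm⁴
Total I = 4 740 369 mm⁴.

I_x ≈ 4.74 × 10⁶ mm⁴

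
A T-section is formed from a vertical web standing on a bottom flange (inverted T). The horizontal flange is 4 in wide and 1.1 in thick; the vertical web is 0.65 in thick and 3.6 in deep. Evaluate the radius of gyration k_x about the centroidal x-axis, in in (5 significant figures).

k_x ≈ 1.3009 in

Decompose the section into non-overlapping parts with the origin at the bottom-left of its bounding rectangle.
Flange: 4 × 1.1, A = 4.4 in², y = 0.55 in, Ī = 0.4436667 in⁴.
Web: 0.65 × 3.6, A = 2.34 in², y = 2.9 in, Ī = 2.5272 in⁴.
Centroid: ȳ = ΣA·y / ΣA = 1.365875 in.
Transfer each piece to the centroidal x-axis using Ī + A·d² with d = y − 1.365875:
  flange: d = -0.8158754 in → contributes +3.372538 in⁴
  web: d = 1.534125 in → contributes +8.03448 in⁴
Total I = 11.40702 in⁴.
Radius of gyration: k = √(I/A) = √(11.40702 / 6.74) = 1.300937 in.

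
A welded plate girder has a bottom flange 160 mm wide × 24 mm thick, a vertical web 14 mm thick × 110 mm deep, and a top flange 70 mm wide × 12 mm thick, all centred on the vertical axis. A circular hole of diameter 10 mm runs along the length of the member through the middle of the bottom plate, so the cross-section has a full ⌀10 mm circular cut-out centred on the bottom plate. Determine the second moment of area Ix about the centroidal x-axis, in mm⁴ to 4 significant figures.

Ix ≈ 1.519 × 10⁷ mm⁴

Split into non-overlapping primitives; take the origin at the lower-left of the bounding box.
Bottom plate: 160 × 24, A = 3 840 mm², y = 12 mm, Ī = 184 320 mm⁴.
Web plate: 14 × 110, A = 1 540 mm², y = 79 mm, Ī = 1 552 833 mm⁴.
Top plate: 70 × 12, A = 840 mm², y = 140 mm, Ī = 10 080 mm⁴.
Hole (subtracted): ⌀10, A = 78.5398 mm², y = 12 mm, Ī = 490.874 mm⁴.
Centroid: ȳ = ΣA·y / ΣA = 46.3078 mm.
Transfer each piece to the centroidal x-axis using Ī + A·d² with d = y − 46.3078:
  bottom plate: d = -34.3078 mm → contributes +4 704 097 mm⁴
  web plate: d = 32.6922 mm → contributes +3 198 754 mm⁴
  top plate: d = 93.6922 mm → contributes +7 383 791 mm⁴
  hole: d = -34.3078 mm → contributes −92934.2 mm⁴
Total I = 15 193 709 mm⁴.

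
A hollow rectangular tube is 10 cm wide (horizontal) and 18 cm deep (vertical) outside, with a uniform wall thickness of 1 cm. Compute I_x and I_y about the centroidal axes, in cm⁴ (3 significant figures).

I_x ≈ 2130 cm⁴, I_y ≈ 817 cm⁴

Split into non-overlapping primitives; take the origin at the lower-left of the bounding box.
Outer rectangle: 10 × 18, A = 180 cm², y = 9 cm, Ī = 4 860 cm⁴.
Inner void (subtracted): 8 × 16, A = 128 cm², y = 9 cm, Ī = 2730.7 cm⁴.
By symmetry the centroid is at mid-height, ȳ = 9 cm.
All pieces are centred on the centroidal x-axis, so I = ΣĪ (holes subtracted) = 2129.3 cm⁴.
Repeating about the centroidal y-axis gives I_y = 817.33 cm⁴.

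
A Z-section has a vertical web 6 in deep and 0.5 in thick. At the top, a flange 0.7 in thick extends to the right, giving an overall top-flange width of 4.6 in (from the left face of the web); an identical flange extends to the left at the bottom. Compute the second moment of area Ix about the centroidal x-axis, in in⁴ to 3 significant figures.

Split into non-overlapping primitives; take the origin at the lower-left of the bounding box.
Web: 0.5 × 6, A = 3 in², y = 3 in, Ī = 9 in⁴.
Top flange (beyond web): 4.1 × 0.7, A = 2.87 in², y = 5.65 in, Ī = 0.11719 in⁴.
Bottom flange (beyond web): 4.1 × 0.7, A = 2.87 in², y = 0.35 in, Ī = 0.11719 in⁴.
Centroid: ȳ = ΣA·y / ΣA = 3 in.
Transfer each piece to the centroidal x-axis using Ī + A·d² with d = y − 3:
  web: d = 0 in → contributes +9 in⁴
  top flange (beyond web): d = 2.65 in → contributes +20.272 in⁴
  bottom flange (beyond web): d = -2.65 in → contributes +20.272 in⁴
Total I = 49.544 in⁴.

Ix ≈ 49.5 in⁴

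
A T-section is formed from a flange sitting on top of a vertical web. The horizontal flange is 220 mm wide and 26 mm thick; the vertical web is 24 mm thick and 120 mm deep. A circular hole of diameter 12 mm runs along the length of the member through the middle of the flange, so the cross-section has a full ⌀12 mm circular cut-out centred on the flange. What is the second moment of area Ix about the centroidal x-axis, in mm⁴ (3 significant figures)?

Break the section into simple shapes (no overlaps), measuring from the bottom-left corner of the bounding box.
Flange: 220 × 26, A = 5 720 mm², y = 133 mm, Ī = 322 227 mm⁴.
Web: 24 × 120, A = 2 880 mm², y = 60 mm, Ī = 3 456 000 mm⁴.
Hole (subtracted): ⌀12, A = 113.1 mm², y = 133 mm, Ī = 1017.9 mm⁴.
Centroid: ȳ = ΣA·y / ΣA = 108.23 mm.
Transfer each piece to the centroidal x-axis using Ī + A·d² with d = y − 108.23:
  flange: d = 24.772 mm → contributes +3 832 398 mm⁴
  web: d = -48.228 mm → contributes +10 154 627 mm⁴
  hole: d = 24.772 mm → contributes −70 422 mm⁴
Total I = 13 916 603 mm⁴.

Ix ≈ 1.39 × 10⁷ mm⁴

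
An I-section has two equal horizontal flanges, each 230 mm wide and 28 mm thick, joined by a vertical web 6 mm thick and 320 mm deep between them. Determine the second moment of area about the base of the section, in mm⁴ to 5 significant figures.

Break the section into simple shapes (no overlaps), measuring from the bottom-left corner of the bounding box.
Bottom flange: 230 × 28, A = 6 440 mm², y = 14 mm, Ī = 420746.7 mm⁴.
Web: 6 × 320, A = 1 920 mm², y = 188 mm, Ī = 16 384 000 mm⁴.
Top flange: 230 × 28, A = 6 440 mm², y = 362 mm, Ī = 420746.7 mm⁴.
Transfer each piece to a horizontal axis along the bottom face using Ī + A·d² with d = y − 0:
  bottom flange: d = 14 mm → contributes +1 682 987 mm⁴
  web: d = 188 mm → contributes +84 244 480 mm⁴
  top flange: d = 362 mm → contributes +844 344 107 mm⁴
Total I = 930 271 573 mm⁴.

I_base ≈ 9.3027 × 10⁸ mm⁴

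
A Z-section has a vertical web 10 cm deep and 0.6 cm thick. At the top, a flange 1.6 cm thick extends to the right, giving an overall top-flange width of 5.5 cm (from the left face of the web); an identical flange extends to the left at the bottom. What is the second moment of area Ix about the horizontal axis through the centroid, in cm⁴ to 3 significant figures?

Decompose the section into non-overlapping parts with the origin at the bottom-left of its bounding rectangle.
Web: 0.6 × 10, A = 6 cm², y = 5 cm, Ī = 50 cm⁴.
Top flange (beyond web): 4.9 × 1.6, A = 7.84 cm², y = 9.2 cm, Ī = 1.6725 cm⁴.
Bottom flange (beyond web): 4.9 × 1.6, A = 7.84 cm², y = 0.8 cm, Ī = 1.6725 cm⁴.
Centroid: ȳ = ΣA·y / ΣA = 5 cm.
Transfer each piece to the horizontal axis through the centroid using Ī + A·d² with d = y − 5:
  web: d = 0 cm → contributes +50 cm⁴
  top flange (beyond web): d = 4.2 cm → contributes +139.97 cm⁴
  bottom flange (beyond web): d = -4.2 cm → contributes +139.97 cm⁴
Total I = 329.94 cm⁴.

Ix ≈ 330 cm⁴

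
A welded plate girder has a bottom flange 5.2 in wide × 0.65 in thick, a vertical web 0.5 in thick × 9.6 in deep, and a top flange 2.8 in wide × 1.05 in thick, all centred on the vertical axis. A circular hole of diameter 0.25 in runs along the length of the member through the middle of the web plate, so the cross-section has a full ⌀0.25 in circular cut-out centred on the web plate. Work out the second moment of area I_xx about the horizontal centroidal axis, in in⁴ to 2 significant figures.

Break the section into simple shapes (no overlaps), measuring from the bottom-left corner of the bounding box.
Bottom plate: 5.2 × 0.65, A = 3.38 in², y = 0.325 in, Ī = 0.119 in⁴.
Web plate: 0.5 × 9.6, A = 4.8 in², y = 5.45 in, Ī = 36.86 in⁴.
Top plate: 2.8 × 1.05, A = 2.94 in², y = 10.78 in, Ī = 0.2701 in⁴.
Hole (subtracted): ⌀0.25, A = 0.04909 in², y = 5.45 in, Ī = 0.0001917 in⁴.
Centroid: ȳ = ΣA·y / ΣA = 5.299 in.
Transfer each piece to the horizontal centroidal axis using Ī + A·d² with d = y − 5.299:
  bottom plate: d = -4.974 in → contributes +83.76 in⁴
  web plate: d = 0.1506 in → contributes +36.97 in⁴
  top plate: d = 5.476 in → contributes +88.42 in⁴
  hole: d = 0.1506 in → contributes −0.001305 in⁴
Total I = 209.1 in⁴.

I_xx ≈ 210 in⁴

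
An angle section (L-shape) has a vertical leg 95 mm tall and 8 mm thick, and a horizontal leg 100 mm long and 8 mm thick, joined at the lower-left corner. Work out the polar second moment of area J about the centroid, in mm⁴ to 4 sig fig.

Split into non-overlapping primitives; take the origin at the lower-left of the bounding box.
Vertical leg: 8 × 95, A = 760 mm², y = 47.5 mm, Ī = 571 583 mm⁴.
Horizontal leg (remainder): 92 × 8, A = 736 mm², y = 4 mm, Ī = 3925.33 mm⁴.
Centroid: ȳ = ΣA·y / ΣA = 26.0989 mm.
Transfer each piece to the centroidal x-axis using Ī + A·d² with d = y − 26.0989:
  vertical leg: d = 21.4011 mm → contributes +919 668 mm⁴
  horizontal leg (remainder): d = -22.0989 mm → contributes +363 360 mm⁴
Total I = 1 283 028 mm⁴.
For the y-axis: x̄ = 28.5989 mm.
Repeating about the centroidal y-axis gives I_y = 1 457 938 mm⁴.
Polar second moment: J = I_x + I_y = 2 740 966 mm⁴.

J ≈ 2.741 × 10⁶ mm⁴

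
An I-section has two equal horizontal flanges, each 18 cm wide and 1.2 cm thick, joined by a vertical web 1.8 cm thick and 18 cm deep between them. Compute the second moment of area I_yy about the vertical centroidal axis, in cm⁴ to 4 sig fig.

Treat the section as a set of non-overlapping primitives; coordinates are from the bounding-box lower-left.
Bottom flange: 18 × 1.2, A = 21.6 cm², x = 9 cm, Ī = 583.2 cm⁴.
Web: 1.8 × 18, A = 32.4 cm², x = 9 cm, Ī = 8.748 cm⁴.
Top flange: 18 × 1.2, A = 21.6 cm², x = 9 cm, Ī = 583.2 cm⁴.
By symmetry the centroid is at mid-width, x̄ = 9 cm.
All pieces are centred on the vertical centroidal axis, so I = ΣĪ = 1175.15 cm⁴.

I_yy ≈ 1175 cm⁴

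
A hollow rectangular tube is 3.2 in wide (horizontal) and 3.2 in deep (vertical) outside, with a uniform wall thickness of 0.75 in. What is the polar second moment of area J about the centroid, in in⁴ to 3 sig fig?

Break the section into simple shapes (no overlaps), measuring from the bottom-left corner of the bounding box.
Outer rectangle: 3.2 × 3.2, A = 10.24 in², y = 1.6 in, Ī = 8.7381 in⁴.
Inner void (subtracted): 1.7 × 1.7, A = 2.89 in², y = 1.6 in, Ī = 0.69601 in⁴.
By symmetry the centroid is at mid-height, ȳ = 1.6 in.
All pieces are centred on the centroidal x-axis, so I = ΣĪ (holes subtracted) = 8.0421 in⁴.
Repeating about the centroidal y-axis gives I_y = 8.0421 in⁴.
Polar second moment: J = I_x + I_y = 16.084 in⁴.

J ≈ 16.1 in⁴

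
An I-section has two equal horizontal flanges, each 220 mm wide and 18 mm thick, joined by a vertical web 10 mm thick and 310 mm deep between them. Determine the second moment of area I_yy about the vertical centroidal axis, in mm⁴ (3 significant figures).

I_yy ≈ 3.20 × 10⁷ mm⁴

Break the section into simple shapes (no overlaps), measuring from the bottom-left corner of the bounding box.
Bottom flange: 220 × 18, A = 3 960 mm², x = 110 mm, Ī = 15 972 000 mm⁴.
Web: 10 × 310, A = 3 100 mm², x = 110 mm, Ī = 25 833 mm⁴.
Top flange: 220 × 18, A = 3 960 mm², x = 110 mm, Ī = 15 972 000 mm⁴.
By symmetry the centroid is at mid-width, x̄ = 110 mm.
All pieces are centred on the vertical centroidal axis, so I = ΣĪ = 31 969 833 mm⁴.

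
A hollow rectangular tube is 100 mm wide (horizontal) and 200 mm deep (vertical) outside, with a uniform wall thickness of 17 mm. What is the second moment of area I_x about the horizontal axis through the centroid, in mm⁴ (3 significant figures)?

Split into non-overlapping primitives; take the origin at the lower-left of the bounding box.
Outer rectangle: 100 × 200, A = 20 000 mm², y = 100 mm, Ī = 66 666 667 mm⁴.
Inner void (subtracted): 66 × 166, A = 10 956 mm², y = 100 mm, Ī = 25 158 628 mm⁴.
By symmetry the centroid is at mid-height, ȳ = 100 mm.
All pieces are centred on the horizontal axis through the centroid, so I = ΣĪ (holes subtracted) = 41 508 039 mm⁴.

I_x ≈ 4.15 × 10⁷ mm⁴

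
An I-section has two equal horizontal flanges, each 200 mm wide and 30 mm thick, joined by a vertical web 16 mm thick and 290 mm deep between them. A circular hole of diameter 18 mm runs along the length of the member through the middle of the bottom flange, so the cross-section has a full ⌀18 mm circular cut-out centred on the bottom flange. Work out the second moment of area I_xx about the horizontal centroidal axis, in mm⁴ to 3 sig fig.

Treat the section as a set of non-overlapping primitives; coordinates are from the bounding-box lower-left.
Bottom flange: 200 × 30, A = 6 000 mm², y = 15 mm, Ī = 450 000 mm⁴.
Web: 16 × 290, A = 4 640 mm², y = 175 mm, Ī = 32 518 667 mm⁴.
Top flange: 200 × 30, A = 6 000 mm², y = 335 mm, Ī = 450 000 mm⁴.
Hole (subtracted): ⌀18, A = 254.47 mm², y = 15 mm, Ī = 5 153 mm⁴.
Centroid: ȳ = ΣA·y / ΣA = 177.48 mm.
Transfer each piece to the horizontal centroidal axis using Ī + A·d² with d = y − 177.48:
  bottom flange: d = -162.48 mm → contributes +158 857 894 mm⁴
  web: d = -2.4848 mm → contributes +32 547 315 mm⁴
  top flange: d = 157.52 mm → contributes +149 316 198 mm⁴
  hole: d = -162.48 mm → contributes −6 723 470 mm⁴
Total I = 333 997 938 mm⁴.

I_xx ≈ 3.34 × 10⁸ mm⁴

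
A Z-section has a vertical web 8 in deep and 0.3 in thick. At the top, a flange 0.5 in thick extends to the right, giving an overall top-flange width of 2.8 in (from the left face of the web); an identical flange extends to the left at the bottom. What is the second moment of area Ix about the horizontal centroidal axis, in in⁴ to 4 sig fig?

Ix ≈ 48.01 in⁴

Decompose the section into non-overlapping parts with the origin at the bottom-left of its bounding rectangle.
Web: 0.3 × 8, A = 2.4 in², y = 4 in, Ī = 12.8 in⁴.
Top flange (beyond web): 2.5 × 0.5, A = 1.25 in², y = 7.75 in, Ī = 0.0260417 in⁴.
Bottom flange (beyond web): 2.5 × 0.5, A = 1.25 in², y = 0.25 in, Ī = 0.0260417 in⁴.
Centroid: ȳ = ΣA·y / ΣA = 4 in.
Transfer each piece to the horizontal centroidal axis using Ī + A·d² with d = y − 4:
  web: d = 0 in → contributes +12.8 in⁴
  top flange (beyond web): d = 3.75 in → contributes +17.6042 in⁴
  bottom flange (beyond web): d = -3.75 in → contributes +17.6042 in⁴
Total I = 48.0083 in⁴.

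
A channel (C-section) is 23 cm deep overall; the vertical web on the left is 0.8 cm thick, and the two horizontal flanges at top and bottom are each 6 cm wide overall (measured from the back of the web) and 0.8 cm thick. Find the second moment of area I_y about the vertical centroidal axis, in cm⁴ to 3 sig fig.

I_y ≈ 71.3 cm⁴

Treat the section as a set of non-overlapping primitives; coordinates are from the bounding-box lower-left.
Web: 0.8 × 23, A = 18.4 cm², x = 0.4 cm, Ī = 0.98133 cm⁴.
Top flange (beyond web): 5.2 × 0.8, A = 4.16 cm², x = 3.4 cm, Ī = 9.3739 cm⁴.
Bottom flange (beyond web): 5.2 × 0.8, A = 4.16 cm², x = 3.4 cm, Ī = 9.3739 cm⁴.
Centroid: x̄ = ΣA·x / ΣA = 1.3341 cm.
Transfer each piece to the vertical centroidal axis using Ī + A·d² with d = x − 1.3341:
  web: d = -0.93413 cm → contributes +17.037 cm⁴
  top flange (beyond web): d = 2.0659 cm → contributes +27.128 cm⁴
  bottom flange (beyond web): d = 2.0659 cm → contributes +27.128 cm⁴
Total I = 71.293 cm⁴.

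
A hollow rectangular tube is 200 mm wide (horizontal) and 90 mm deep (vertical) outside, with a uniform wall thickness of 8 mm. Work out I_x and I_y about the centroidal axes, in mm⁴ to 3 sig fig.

I_x ≈ 5.94 × 10⁶ mm⁴, I_y ≈ 2.16 × 10⁷ mm⁴

Treat the section as a set of non-overlapping primitives; coordinates are from the bounding-box lower-left.
Outer rectangle: 200 × 90, A = 18 000 mm², y = 45 mm, Ī = 12 150 000 mm⁴.
Inner void (subtracted): 184 × 74, A = 13 616 mm², y = 45 mm, Ī = 6 213 435 mm⁴.
By symmetry the centroid is at mid-height, ȳ = 45 mm.
All pieces are centred on the centroidal x-axis, so I = ΣĪ (holes subtracted) = 5 936 565 mm⁴.
Repeating about the centroidal y-axis gives I_y = 21 584 725 mm⁴.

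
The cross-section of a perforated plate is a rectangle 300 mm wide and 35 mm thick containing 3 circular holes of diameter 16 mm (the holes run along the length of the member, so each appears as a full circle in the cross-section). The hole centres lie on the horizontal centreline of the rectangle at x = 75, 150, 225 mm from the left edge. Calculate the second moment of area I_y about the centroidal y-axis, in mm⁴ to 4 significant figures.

I_y ≈ 7.648 × 10⁷ mm⁴

Break the section into simple shapes (no overlaps), measuring from the bottom-left corner of the bounding box.
Plate: 300 × 35, A = 10 500 mm², x = 150 mm, Ī = 78 750 000 mm⁴.
Hole 1 (subtracted): ⌀16, A = 201.062 mm², x = 75 mm, Ī = 3216.99 mm⁴.
Hole 2 (subtracted): ⌀16, A = 201.062 mm², x = 150 mm, Ī = 3216.99 mm⁴.
Hole 3 (subtracted): ⌀16, A = 201.062 mm², x = 225 mm, Ī = 3216.99 mm⁴.
By symmetry the centroid is at mid-width, x̄ = 150 mm.
Transfer each piece to the centroidal y-axis using Ī + A·d² with d = x − 150:
  plate: d = 0 mm → contributes +78 750 000 mm⁴
  hole 1: d = -75 mm → contributes −1 134 190 mm⁴
  hole 2: d = 0 mm → contributes −3216.99 mm⁴
  hole 3: d = 75 mm → contributes −1 134 190 mm⁴
Total I = 76 478 402 mm⁴.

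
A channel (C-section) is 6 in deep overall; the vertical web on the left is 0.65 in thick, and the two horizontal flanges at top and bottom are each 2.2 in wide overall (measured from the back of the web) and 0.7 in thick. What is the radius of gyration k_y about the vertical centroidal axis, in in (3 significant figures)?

Treat the section as a set of non-overlapping primitives; coordinates are from the bounding-box lower-left.
Web: 0.65 × 6, A = 3.9 in², x = 0.325 in, Ī = 0.13731 in⁴.
Top flange (beyond web): 1.55 × 0.7, A = 1.085 in², x = 1.425 in, Ī = 0.21723 in⁴.
Bottom flange (beyond web): 1.55 × 0.7, A = 1.085 in², x = 1.425 in, Ī = 0.21723 in⁴.
Centroid: x̄ = ΣA·x / ΣA = 0.71825 in.
Transfer each piece to the vertical centroidal axis using Ī + A·d² with d = x − 0.71825:
  web: d = -0.39325 in → contributes +0.74042 in⁴
  top flange (beyond web): d = 0.70675 in → contributes +0.75919 in⁴
  bottom flange (beyond web): d = 0.70675 in → contributes +0.75919 in⁴
Total I = 2.2588 in⁴.
Radius of gyration: k = √(I/A) = √(2.2588 / 6.07) = 0.61002 in.

k_y ≈ 0.610 in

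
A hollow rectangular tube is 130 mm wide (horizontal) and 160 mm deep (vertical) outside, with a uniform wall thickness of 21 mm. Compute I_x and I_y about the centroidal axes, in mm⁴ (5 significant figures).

Decompose the section into non-overlapping parts with the origin at the bottom-left of its bounding rectangle.
Outer rectangle: 130 × 160, A = 20 800 mm², y = 80 mm, Ī = 44 373 333 mm⁴.
Inner void (subtracted): 88 × 118, A = 10 384 mm², y = 80 mm, Ī = 12 048 901 mm⁴.
By symmetry the centroid is at mid-height, ȳ = 80 mm.
All pieces are centred on the centroidal x-axis, so I = ΣĪ (holes subtracted) = 32 324 432 mm⁴.
Repeating about the centroidal y-axis gives I_y = 22 592 192 mm⁴.

I_x ≈ 3.2324 × 10⁷ mm⁴, I_y ≈ 2.2592 × 10⁷ mm⁴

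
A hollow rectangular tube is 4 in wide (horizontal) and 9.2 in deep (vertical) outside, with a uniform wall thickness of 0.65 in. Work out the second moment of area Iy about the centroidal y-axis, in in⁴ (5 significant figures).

Iy ≈ 36.109 in⁴

Treat the section as a set of non-overlapping primitives; coordinates are from the bounding-box lower-left.
Outer rectangle: 4 × 9.2, A = 36.8 in², x = 2 in, Ī = 49.06667 in⁴.
Inner void (subtracted): 2.7 × 7.9, A = 21.33 in², x = 2 in, Ī = 12.95798 in⁴.
By symmetry the centroid is at mid-width, x̄ = 2 in.
All pieces are centred on the centroidal y-axis, so I = ΣĪ (holes subtracted) = 36.10869 in⁴.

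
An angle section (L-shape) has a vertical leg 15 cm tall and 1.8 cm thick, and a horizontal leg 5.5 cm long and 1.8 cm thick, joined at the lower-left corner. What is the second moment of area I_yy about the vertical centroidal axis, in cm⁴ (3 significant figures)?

I_yy ≈ 55.3 cm⁴

Split into non-overlapping primitives; take the origin at the lower-left of the bounding box.
Vertical leg: 1.8 × 15, A = 27 cm², x = 0.9 cm, Ī = 7.29 cm⁴.
Horizontal leg (remainder): 3.7 × 1.8, A = 6.66 cm², x = 3.65 cm, Ī = 7.598 cm⁴.
Centroid: x̄ = ΣA·x / ΣA = 1.4441 cm.
Transfer each piece to the vertical centroidal axis using Ī + A·d² with d = x − 1.4441:
  vertical leg: d = -0.54412 cm → contributes +15.284 cm⁴
  horizontal leg (remainder): d = 2.2059 cm → contributes +40.005 cm⁴
Total I = 55.289 cm⁴.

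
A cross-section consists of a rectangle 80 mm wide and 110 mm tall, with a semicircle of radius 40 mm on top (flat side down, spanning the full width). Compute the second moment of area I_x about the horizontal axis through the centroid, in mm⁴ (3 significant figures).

I_x ≈ 1.93 × 10⁷ mm⁴

Decompose the section into non-overlapping parts with the origin at the bottom-left of its bounding rectangle.
Rectangular body: 80 × 110, A = 8 800 mm², y = 55 mm, Ī = 8 873 333 mm⁴.
Semicircular cap: semicircle r = 40, A = 2513.3 mm², y = 126.98 mm, Ī = 280 978 mm⁴.
Centroid: ȳ = ΣA·y / ΣA = 70.99 mm.
Transfer each piece to the horizontal axis through the centroid using Ī + A·d² with d = y − 70.99:
  rectangular body: d = -15.99 mm → contributes +11 123 256 mm⁴
  semicircular cap: d = 55.987 mm → contributes +8 158 876 mm⁴
Total I = 19 282 132 mm⁴.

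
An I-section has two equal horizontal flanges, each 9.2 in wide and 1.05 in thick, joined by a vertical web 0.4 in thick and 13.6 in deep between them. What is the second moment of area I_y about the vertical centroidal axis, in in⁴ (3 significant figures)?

Decompose the section into non-overlapping parts with the origin at the bottom-left of its bounding rectangle.
Bottom flange: 9.2 × 1.05, A = 9.66 in², x = 4.6 in, Ī = 68.135 in⁴.
Web: 0.4 × 13.6, A = 5.44 in², x = 4.6 in, Ī = 0.072533 in⁴.
Top flange: 9.2 × 1.05, A = 9.66 in², x = 4.6 in, Ī = 68.135 in⁴.
By symmetry the centroid is at mid-width, x̄ = 4.6 in.
All pieces are centred on the vertical centroidal axis, so I = ΣĪ = 136.34 in⁴.

I_y ≈ 136 in⁴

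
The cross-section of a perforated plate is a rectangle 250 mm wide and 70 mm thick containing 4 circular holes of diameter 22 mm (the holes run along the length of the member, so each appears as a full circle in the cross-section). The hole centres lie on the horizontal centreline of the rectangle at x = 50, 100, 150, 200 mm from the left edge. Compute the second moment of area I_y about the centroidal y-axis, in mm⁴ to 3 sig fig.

Decompose the section into non-overlapping parts with the origin at the bottom-left of its bounding rectangle.
Plate: 250 × 70, A = 17 500 mm², x = 125 mm, Ī = 91 145 833 mm⁴.
Hole 1 (subtracted): ⌀22, A = 380.13 mm², x = 50 mm, Ī = 11 499 mm⁴.
Hole 2 (subtracted): ⌀22, A = 380.13 mm², x = 100 mm, Ī = 11 499 mm⁴.
Hole 3 (subtracted): ⌀22, A = 380.13 mm², x = 150 mm, Ī = 11 499 mm⁴.
Hole 4 (subtracted): ⌀22, A = 380.13 mm², x = 200 mm, Ī = 11 499 mm⁴.
By symmetry the centroid is at mid-width, x̄ = 125 mm.
Transfer each piece to the centroidal y-axis using Ī + A·d² with d = x − 125:
  plate: d = 0 mm → contributes +91 145 833 mm⁴
  hole 1: d = -75 mm → contributes −2 149 746 mm⁴
  hole 2: d = -25 mm → contributes −249 082 mm⁴
  hole 3: d = 25 mm → contributes −249 082 mm⁴
  hole 4: d = 75 mm → contributes −2 149 746 mm⁴
Total I = 86 348 178 mm⁴.

I_y ≈ 8.63 × 10⁷ mm⁴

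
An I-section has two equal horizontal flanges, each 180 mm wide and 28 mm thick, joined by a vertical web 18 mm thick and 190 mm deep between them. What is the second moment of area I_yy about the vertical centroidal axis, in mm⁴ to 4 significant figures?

I_yy ≈ 2.731 × 10⁷ mm⁴

Decompose the section into non-overlapping parts with the origin at the bottom-left of its bounding rectangle.
Bottom flange: 180 × 28, A = 5 040 mm², x = 90 mm, Ī = 13 608 000 mm⁴.
Web: 18 × 190, A = 3 420 mm², x = 90 mm, Ī = 92 340 mm⁴.
Top flange: 180 × 28, A = 5 040 mm², x = 90 mm, Ī = 13 608 000 mm⁴.
By symmetry the centroid is at mid-width, x̄ = 90 mm.
All pieces are centred on the vertical centroidal axis, so I = ΣĪ = 27 308 340 mm⁴.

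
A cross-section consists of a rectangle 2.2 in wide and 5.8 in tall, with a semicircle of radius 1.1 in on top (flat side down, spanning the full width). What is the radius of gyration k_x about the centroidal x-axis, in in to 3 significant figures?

k_x ≈ 1.93 in

Split into non-overlapping primitives; take the origin at the lower-left of the bounding box.
Rectangular body: 2.2 × 5.8, A = 12.76 in², y = 2.9 in, Ī = 35.771 in⁴.
Semicircular cap: semicircle r = 1.1, A = 1.9007 in², y = 6.2669 in, Ī = 0.1607 in⁴.
Centroid: ȳ = ΣA·y / ΣA = 3.3365 in.
Transfer each piece to the centroidal x-axis using Ī + A·d² with d = y − 3.3365:
  rectangular body: d = -0.43649 in → contributes +38.202 in⁴
  semicircular cap: d = 2.9304 in → contributes +16.482 in⁴
Total I = 54.683 in⁴.
Radius of gyration: k = √(I/A) = √(54.683 / 14.661) = 1.9313 in.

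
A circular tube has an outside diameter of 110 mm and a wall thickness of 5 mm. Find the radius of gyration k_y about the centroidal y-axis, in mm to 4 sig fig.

k_y ≈ 37.17 mm

Break the section into simple shapes (no overlaps), measuring from the bottom-left corner of the bounding box.
Outer circle: ⌀110, A = 9503.32 mm², x = 55 mm, Ī = 7 186 884 mm⁴.
Bore (subtracted): ⌀100, A = 7853.98 mm², x = 55 mm, Ī = 4 908 739 mm⁴.
By symmetry the centroid is at mid-width, x̄ = 55 mm.
All pieces are centred on the centroidal y-axis, so I = ΣĪ (holes subtracted) = 2 278 146 mm⁴.
Radius of gyration: k = √(I/A) = √(2 278 146 / 1649.34) = 37.1652 mm.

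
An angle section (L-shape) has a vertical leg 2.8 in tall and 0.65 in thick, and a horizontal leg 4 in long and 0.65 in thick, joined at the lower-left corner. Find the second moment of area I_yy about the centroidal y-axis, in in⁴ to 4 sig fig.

Split into non-overlapping primitives; take the origin at the lower-left of the bounding box.
Vertical leg: 0.65 × 2.8, A = 1.82 in², x = 0.325 in, Ī = 0.0640792 in⁴.
Horizontal leg (remainder): 3.35 × 0.65, A = 2.1775 in², x = 2.325 in, Ī = 2.03642 in⁴.
Centroid: x̄ = ΣA·x / ΣA = 1.41443 in.
Transfer each piece to the centroidal y-axis using Ī + A·d² with d = x − 1.41443:
  vertical leg: d = -1.08943 in → contributes +2.22416 in⁴
  horizontal leg (remainder): d = 0.910569 in → contributes +3.84186 in⁴
Total I = 6.06602 in⁴.

I_yy ≈ 6.066 in⁴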